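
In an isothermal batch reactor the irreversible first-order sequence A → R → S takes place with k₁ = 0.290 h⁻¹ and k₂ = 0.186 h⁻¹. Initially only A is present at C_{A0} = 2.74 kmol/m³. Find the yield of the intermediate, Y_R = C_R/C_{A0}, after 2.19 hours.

For first-order series with pure A initially, C_R(t) = k₁C_{A0}/(k₂−k₁)·(e^(−k₁t) − e^(−k₂t)).
e^(−k₁t) = e^(−0.290×2.19) = e^(−0.6351) = 0.5299; e^(−k₂t) = e^(−0.4073) = 0.6654.
C_R = 0.290×2.74/(0.186−0.290) × (0.5299−0.6654) = (-7.640)×(-0.1355) = 1.036 kmol/m³.
Y_R = C_R/C_{A0} = 1.036/2.74 = 0.378.

0.378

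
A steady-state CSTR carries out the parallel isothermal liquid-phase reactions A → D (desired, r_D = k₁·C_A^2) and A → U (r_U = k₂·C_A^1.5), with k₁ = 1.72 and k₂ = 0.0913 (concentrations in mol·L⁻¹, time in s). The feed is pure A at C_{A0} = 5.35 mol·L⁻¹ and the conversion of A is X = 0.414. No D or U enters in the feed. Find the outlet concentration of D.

Exit C_A = C_{A0}(1−X) = 5.35×0.586 = 3.135 mol·L⁻¹.
A CSTR operates uniformly at the exit composition, giving r_D = 16.91 and r_U = 0.5068 (each k·C_A^n at C_A = 3.135).
Fraction of consumed A going to D: r_D/(r_D+r_U) = 0.9709.
C_D = 0.9709·C_{A0}·X = 0.9709×5.35×0.414 = 2.15 mol·L⁻¹.

2.15 mol·L⁻¹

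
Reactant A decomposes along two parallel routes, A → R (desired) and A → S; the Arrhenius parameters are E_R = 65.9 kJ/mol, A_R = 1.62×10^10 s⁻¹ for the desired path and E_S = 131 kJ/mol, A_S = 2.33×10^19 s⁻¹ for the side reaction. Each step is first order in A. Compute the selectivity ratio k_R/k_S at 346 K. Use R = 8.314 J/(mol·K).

4.68

Since both paths have the same order in A, the concentration cancels and S_{R/S} = k_R/k_S = (A_R/A_S)·exp[(E_S−E_R)/(RT)].
(E_S−E_R)/(RT) = (131−65.9)×10³/(8.314×346) = 65100/2877 = 22.63.
k_R/k_S = (1.62×10^10/2.33×10^19)·exp(22.63) = 6.953×10^-10 × 6.735×10^9 = 4.68.
Since E_R < E_S, lowering the temperature improves selectivity toward R.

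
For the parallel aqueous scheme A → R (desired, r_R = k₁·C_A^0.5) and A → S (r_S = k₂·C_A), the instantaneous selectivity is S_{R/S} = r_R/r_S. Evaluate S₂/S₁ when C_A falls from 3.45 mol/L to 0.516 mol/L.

2.59

S_{R/S} = (k₁/k₂)·C_A^-0.5, so S₂/S₁ = (C_{A,2}/C_{A,1})^-0.5.
= (0.516/3.45)^(-0.5) = (0.1496)^(-0.5) = 2.59.
Selectivity toward R rises as C_A falls — low-concentration operation is favoured.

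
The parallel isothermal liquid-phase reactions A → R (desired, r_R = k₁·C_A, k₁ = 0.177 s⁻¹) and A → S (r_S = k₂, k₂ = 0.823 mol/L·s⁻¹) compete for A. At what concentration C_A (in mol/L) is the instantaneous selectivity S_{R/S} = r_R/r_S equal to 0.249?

S_{R/S} = (k₁/k₂)·C_A ⇒ C_A = S·k₂/k₁.
= 0.249×0.823/0.177 = 1.16 mol/L.

1.16 mol/L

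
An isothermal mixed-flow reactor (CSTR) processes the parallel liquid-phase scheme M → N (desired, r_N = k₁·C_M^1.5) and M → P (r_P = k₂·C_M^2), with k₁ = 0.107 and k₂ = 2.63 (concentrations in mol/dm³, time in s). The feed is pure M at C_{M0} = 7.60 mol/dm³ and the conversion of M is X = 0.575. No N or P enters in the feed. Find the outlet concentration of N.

0.0967 mol/dm³

Exit C_M = C_{M0}(1−X) = 7.60×0.425 = 3.230 mol/dm³.
In a CSTR the entire volume is at exit conditions, so r_N = 0.107×3.230^1.5 = 0.6211 and r_P = 2.63×3.230^2 = 27.44.
Fraction of consumed M going to N: r_N/(r_N+r_P) = 0.02214.
C_N = 0.02214·C_{M0}·X = 0.02214×7.60×0.575 = 0.0967 mol/dm³.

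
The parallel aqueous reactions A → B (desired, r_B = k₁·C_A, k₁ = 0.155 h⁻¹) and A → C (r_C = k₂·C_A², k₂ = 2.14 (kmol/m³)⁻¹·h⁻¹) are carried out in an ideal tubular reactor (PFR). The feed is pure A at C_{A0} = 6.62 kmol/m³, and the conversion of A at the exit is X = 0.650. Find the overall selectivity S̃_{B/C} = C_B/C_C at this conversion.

C_A = C_{A0}(1−X) = 2.317 kmol/m³.
Along a PFR/batch, dC_B/dC_A = −r_B/(r_B+r_C) = −k₁/(k₁+k₂·C_A).
Integrating from C_{A0} to C_A: C_B = (0.155/2.14)·ln[(0.155+2.14·6.62)/(0.155+2.14·2.32)] = 0.07243·ln(14.32/5.113) = 0.07460 kmol/m³.
C_C = (C_{A0}−C_A)−C_B = 4.228 kmol/m³; S̃_{B/C} = 0.07460/4.228 = 0.0176.

0.0176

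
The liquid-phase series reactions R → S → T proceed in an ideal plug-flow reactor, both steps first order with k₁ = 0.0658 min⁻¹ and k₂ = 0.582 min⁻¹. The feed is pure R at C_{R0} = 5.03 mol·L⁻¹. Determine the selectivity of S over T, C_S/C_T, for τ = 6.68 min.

Solving the coupled first-order balances gives C_S(τ) = [k₁/(k₂−k₁)]·C_{R0}·(e^(−k₁τ) − e^(−k₂τ)).
e^(−k₁τ) = e^(−0.0658×6.68) = e^(−0.4395) = 0.6443; e^(−k₂τ) = e^(−3.888) = 0.02049.
C_S = 0.0658×5.03/(0.582−0.0658) × (0.6443−0.02049) = 0.6412×0.6238 = 0.4000 mol·L⁻¹.
C_R = C_{R0}e^(−k₁τ) = 3.241 mol·L⁻¹, so C_T = C_{R0}−C_R−C_S = 1.389 mol·L⁻¹; C_S/C_T = 0.288.

0.288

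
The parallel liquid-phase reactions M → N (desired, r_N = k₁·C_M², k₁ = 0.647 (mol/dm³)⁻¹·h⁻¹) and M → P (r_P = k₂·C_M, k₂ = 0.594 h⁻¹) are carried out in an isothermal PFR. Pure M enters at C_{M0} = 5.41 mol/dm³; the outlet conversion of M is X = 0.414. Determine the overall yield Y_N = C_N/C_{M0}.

C_M = C_{M0}(1−X) = 3.170 mol/dm³.
Along a PFR/batch, dC_P/dC_M = −r_P/(r_N+r_P) = −k₂/(k₂+k₁·C_M).
Integrating from C_{M0} to C_M: C_P = (0.594/0.647)·ln[(0.594+0.647·5.41)/(0.594+0.647·3.17)] = 0.9181·ln(4.094/2.645) = 0.4011 mol/dm³.
Then C_N = (C_{M0}−C_M) − C_P = 2.240 − 0.4011 = 1.839 mol/dm³.
Y_N = C_N/C_{M0} = 1.839/5.41 = 0.340.

0.340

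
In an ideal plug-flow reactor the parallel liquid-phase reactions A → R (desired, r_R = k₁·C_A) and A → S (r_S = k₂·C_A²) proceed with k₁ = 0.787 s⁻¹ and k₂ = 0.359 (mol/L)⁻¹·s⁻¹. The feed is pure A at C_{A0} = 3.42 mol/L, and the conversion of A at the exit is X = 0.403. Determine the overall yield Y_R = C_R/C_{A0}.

C_A = C_{A0}(1−X) = 2.042 mol/L.
Along a PFR/batch, dC_R/dC_A = −r_R/(r_R+r_S) = −k₁/(k₁+k₂·C_A).
Integrating from C_{A0} to C_A: C_R = (0.787/0.359)·ln[(0.787+0.359·3.42)/(0.787+0.359·2.04)] = 2.192·ln(2.015/1.520) = 0.6178 mol/L.
Y_R = C_R/C_{A0} = 0.6178/3.42 = 0.181.

0.181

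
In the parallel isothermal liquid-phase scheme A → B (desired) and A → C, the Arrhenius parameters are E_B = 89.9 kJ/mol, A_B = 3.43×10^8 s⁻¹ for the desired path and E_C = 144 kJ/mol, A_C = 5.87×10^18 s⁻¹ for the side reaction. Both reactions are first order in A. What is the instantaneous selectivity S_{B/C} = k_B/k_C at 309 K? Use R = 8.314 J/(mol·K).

0.0817

Since both paths have the same order in A, the concentration cancels and S_{B/C} = k_B/k_C = (A_B/A_C)·exp[(E_C−E_B)/(RT)].
(E_C−E_B)/(RT) = (144−89.9)×10³/(8.314×309) = 54100/2569 = 21.06.
k_B/k_C = (3.43×10^8/5.87×10^18)·exp(21.06) = 5.843×10^-11 × 1.398×10^9 = 0.0817.
Since E_B < E_C, lowering the temperature improves selectivity toward B.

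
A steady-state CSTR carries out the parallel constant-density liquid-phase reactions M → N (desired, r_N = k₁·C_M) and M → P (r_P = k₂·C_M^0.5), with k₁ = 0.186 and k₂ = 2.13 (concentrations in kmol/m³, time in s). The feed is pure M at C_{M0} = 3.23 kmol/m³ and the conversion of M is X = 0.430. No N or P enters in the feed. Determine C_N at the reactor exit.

Exit C_M = C_{M0}(1−X) = 3.23×0.570 = 1.841 kmol/m³.
A CSTR operates uniformly at the exit composition, giving r_N = 0.3424 and r_P = 2.890 (each k·C_M^n at C_M = 1.841).
Fraction of consumed M going to N: r_N/(r_N+r_P) = 0.1059.
C_N = 0.1059·C_{M0}·X = 0.1059×3.23×0.430 = 0.147 kmol/m³.

0.147 kmol/m³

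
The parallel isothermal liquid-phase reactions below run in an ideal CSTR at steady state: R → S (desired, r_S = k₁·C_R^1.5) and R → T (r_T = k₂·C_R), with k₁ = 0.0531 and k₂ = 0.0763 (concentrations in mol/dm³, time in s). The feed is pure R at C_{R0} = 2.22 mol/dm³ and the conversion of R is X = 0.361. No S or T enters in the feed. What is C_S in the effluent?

0.363 mol/dm³

Exit C_R = C_{R0}(1−X) = 2.22×0.639 = 1.419 mol/dm³.
In a CSTR the entire volume is at exit conditions, so r_S = 0.0531×1.419^1.5 = 0.08972 and r_T = 0.0763×1.419 = 0.1082.
Fraction of consumed R going to S: r_S/(r_S+r_T) = 0.4532.
C_S = 0.4532·C_{R0}·X = 0.4532×2.22×0.361 = 0.363 mol/dm³.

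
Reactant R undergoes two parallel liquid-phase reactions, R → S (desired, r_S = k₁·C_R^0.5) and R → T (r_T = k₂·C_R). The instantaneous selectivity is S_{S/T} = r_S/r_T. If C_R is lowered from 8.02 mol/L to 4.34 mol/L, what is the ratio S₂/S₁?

S_{S/T} = (k₁/k₂)·C_R^-0.5, so S₂/S₁ = (C_{R,2}/C_{R,1})^-0.5.
= (4.34/8.02)^(-0.5) = (0.5411)^(-0.5) = 1.36.

1.36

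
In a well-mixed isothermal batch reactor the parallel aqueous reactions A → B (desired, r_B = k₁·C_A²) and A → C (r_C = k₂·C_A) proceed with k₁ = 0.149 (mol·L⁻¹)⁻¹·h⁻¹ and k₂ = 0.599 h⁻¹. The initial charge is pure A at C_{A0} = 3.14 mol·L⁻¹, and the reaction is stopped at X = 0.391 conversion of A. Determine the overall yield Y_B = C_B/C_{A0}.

C_A = C_{A0}(1−X) = 1.912 mol·L⁻¹.
Along a PFR/batch, dC_C/dC_A = −r_C/(r_B+r_C) = −k₂/(k₂+k₁·C_A).
Integrating from C_{A0} to C_A: C_C = (0.599/0.149)·ln[(0.599+0.149·3.14)/(0.599+0.149·1.91)] = 4.020·ln(1.067/0.8839) = 0.7562 mol·L⁻¹.
Then C_B = (C_{A0}−C_A) − C_C = 1.228 − 0.7562 = 0.4715 mol·L⁻¹.
Y_B = C_B/C_{A0} = 0.4715/3.14 = 0.150.

0.150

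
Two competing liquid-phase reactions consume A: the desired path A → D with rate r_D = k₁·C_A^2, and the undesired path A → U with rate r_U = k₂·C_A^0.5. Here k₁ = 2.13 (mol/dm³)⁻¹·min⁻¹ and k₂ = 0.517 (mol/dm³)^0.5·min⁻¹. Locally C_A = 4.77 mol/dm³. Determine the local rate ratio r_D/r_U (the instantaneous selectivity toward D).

42.9

S_{D/U} = r_D/r_U = (k₁·C_A^2)/(k₂·C_A^0.5) = (k₁/k₂)·C_A^1.5.
= (2.13×4.770^2) / (0.517×4.770^0.5) = 48.46/1.129 = 42.9.
Since the desired path is higher order in A, keeping C_A high (PFR or concentrated feed) favours D.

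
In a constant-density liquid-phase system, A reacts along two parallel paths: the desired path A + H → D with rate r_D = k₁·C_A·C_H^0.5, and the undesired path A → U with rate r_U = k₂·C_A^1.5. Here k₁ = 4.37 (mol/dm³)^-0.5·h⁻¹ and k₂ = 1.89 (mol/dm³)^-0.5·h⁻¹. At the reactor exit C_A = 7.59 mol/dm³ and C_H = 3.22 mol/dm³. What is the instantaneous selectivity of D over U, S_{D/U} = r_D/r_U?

1.51

S_{D/U} = r_D/r_U = (k₁·C_A·C_H^0.5)/(k₂·C_A^1.5) = (k₁/k₂)·C_A^-0.5·C_H^0.5.
= (4.37×7.590×3.220^0.5) / (1.89×7.590^1.5) = 59.52/39.52 = 1.51.
The undesired path is higher order in A, so low C_A (CSTR or dilute feed) favours D.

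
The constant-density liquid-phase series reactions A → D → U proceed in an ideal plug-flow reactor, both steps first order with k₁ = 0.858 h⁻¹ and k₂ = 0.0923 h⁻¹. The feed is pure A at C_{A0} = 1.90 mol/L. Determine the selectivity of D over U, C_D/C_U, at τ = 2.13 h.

7.49

For first-order series with pure A initially, C_D(τ) = k₁C_{A0}/(k₂−k₁)·(e^(−k₁τ) − e^(−k₂τ)).
e^(−k₁τ) = e^(−0.858×2.13) = e^(−1.828) = 0.1608; e^(−k₂τ) = e^(−0.1966) = 0.8215.
C_D = 0.858×1.90/(0.0923−0.858) × (0.1608−0.8215) = (-2.129)×(-0.6607) = 1.407 mol/L.
C_A = C_{A0}e^(−k₁τ) = 0.3055 mol/L, so C_U = C_{A0}−C_A−C_D = 0.1878 mol/L; C_D/C_U = 7.49.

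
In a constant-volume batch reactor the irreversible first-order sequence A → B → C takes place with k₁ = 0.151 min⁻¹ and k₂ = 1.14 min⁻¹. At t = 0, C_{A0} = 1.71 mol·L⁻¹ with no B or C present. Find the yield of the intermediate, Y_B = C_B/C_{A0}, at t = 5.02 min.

0.0710

For first-order series with pure A initially, C_B(t) = k₁C_{A0}/(k₂−k₁)·(e^(−k₁t) − e^(−k₂t)).
e^(−k₁t) = e^(−0.151×5.02) = e^(−0.7580) = 0.4686; e^(−k₂t) = e^(−5.723) = 0.003271.
C_B = 0.151×1.71/(1.14−0.151) × (0.4686−0.003271) = 0.2611×0.4653 = 0.1215 mol·L⁻¹.
Y_B = C_B/C_{A0} = 0.1215/1.71 = 0.0710.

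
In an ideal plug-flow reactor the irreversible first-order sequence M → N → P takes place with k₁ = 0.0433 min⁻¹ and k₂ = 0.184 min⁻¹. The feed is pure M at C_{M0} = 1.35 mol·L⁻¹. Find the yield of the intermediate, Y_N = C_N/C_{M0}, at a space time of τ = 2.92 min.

0.0914

The intermediate concentration in a first-order A→B→C sequence is C_N = k₁C_{M0}(e^(−k₁τ) − e^(−k₂τ))/(k₂−k₁).
e^(−k₁τ) = e^(−0.0433×2.92) = e^(−0.1264) = 0.8812; e^(−k₂τ) = e^(−0.5373) = 0.5843.
C_N = 0.0433×1.35/(0.184−0.0433) × (0.8812−0.5843) = 0.4155×0.2969 = 0.1233 mol·L⁻¹.
Y_N = C_N/C_{M0} = 0.1233/1.35 = 0.0914.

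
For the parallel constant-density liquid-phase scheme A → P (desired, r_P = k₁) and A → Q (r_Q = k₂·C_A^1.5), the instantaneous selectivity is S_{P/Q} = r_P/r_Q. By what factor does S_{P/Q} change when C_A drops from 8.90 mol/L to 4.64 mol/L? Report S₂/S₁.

2.66

S_{P/Q} = (k₁/k₂)·C_A^-1.5, so S₂/S₁ = (C_{A,2}/C_{A,1})^-1.5.
= (4.64/8.90)^(-1.5) = (0.5213)^(-1.5) = 2.66.
Selectivity toward P rises as C_A falls — low-concentration operation is favoured.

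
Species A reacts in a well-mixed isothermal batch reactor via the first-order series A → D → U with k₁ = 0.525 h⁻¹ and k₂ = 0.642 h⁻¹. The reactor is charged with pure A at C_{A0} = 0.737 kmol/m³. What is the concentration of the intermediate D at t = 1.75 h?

For first-order series with pure A initially, C_D(t) = k₁C_{A0}/(k₂−k₁)·(e^(−k₁t) − e^(−k₂t)).
e^(−k₁t) = e^(−0.525×1.75) = e^(−0.9188) = 0.3990; e^(−k₂t) = e^(−1.123) = 0.3251.
C_D = 0.525×0.737/(0.642−0.525) × (0.3990−0.3251) = 3.307×0.07388 = 0.2443 kmol/m³.

0.244 kmol/m³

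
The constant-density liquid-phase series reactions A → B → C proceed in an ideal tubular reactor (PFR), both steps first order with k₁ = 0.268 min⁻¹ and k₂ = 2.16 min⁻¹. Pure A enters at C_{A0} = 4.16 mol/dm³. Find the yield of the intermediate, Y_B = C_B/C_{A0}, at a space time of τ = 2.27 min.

Solving the coupled first-order balances gives C_B(τ) = [k₁/(k₂−k₁)]·C_{A0}·(e^(−k₁τ) − e^(−k₂τ)).
e^(−k₁τ) = e^(−0.268×2.27) = e^(−0.6084) = 0.5442; e^(−k₂τ) = e^(−4.903) = 0.007423.
C_B = 0.268×4.16/(2.16−0.268) × (0.5442−0.007423) = 0.5893×0.5368 = 0.3163 mol/dm³.
Y_B = C_B/C_{A0} = 0.3163/4.16 = 0.0760.

0.0760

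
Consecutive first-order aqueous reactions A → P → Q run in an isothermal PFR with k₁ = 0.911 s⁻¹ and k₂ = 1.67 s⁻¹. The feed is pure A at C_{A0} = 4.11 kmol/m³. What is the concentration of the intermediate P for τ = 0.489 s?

0.980 kmol/m³

For first-order series with pure A initially, C_P(τ) = k₁C_{A0}/(k₂−k₁)·(e^(−k₁τ) − e^(−k₂τ)).
e^(−k₁τ) = e^(−0.911×0.489) = e^(−0.4455) = 0.6405; e^(−k₂τ) = e^(−0.8166) = 0.4419.
C_P = 0.911×4.11/(1.67−0.911) × (0.6405−0.4419) = 4.933×0.1986 = 0.9797 kmol/m³.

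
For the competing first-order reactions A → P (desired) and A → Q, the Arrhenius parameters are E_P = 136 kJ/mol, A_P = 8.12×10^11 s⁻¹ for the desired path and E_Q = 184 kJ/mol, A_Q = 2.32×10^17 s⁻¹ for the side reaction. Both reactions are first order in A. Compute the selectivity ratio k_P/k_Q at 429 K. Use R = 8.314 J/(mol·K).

k_P/k_Q = (A_P/A_Q)·exp[−(E_P−E_Q)/(RT)] = (A_P/A_Q)·exp[(E_Q−E_P)/(RT)].
(E_Q−E_P)/(RT) = (184−136)×10³/(8.314×429) = 48000/3567 = 13.46.
k_P/k_Q = (8.12×10^11/2.32×10^17)·exp(13.46) = 3.500×10^-6 × 6.993×10^5 = 2.45.

2.45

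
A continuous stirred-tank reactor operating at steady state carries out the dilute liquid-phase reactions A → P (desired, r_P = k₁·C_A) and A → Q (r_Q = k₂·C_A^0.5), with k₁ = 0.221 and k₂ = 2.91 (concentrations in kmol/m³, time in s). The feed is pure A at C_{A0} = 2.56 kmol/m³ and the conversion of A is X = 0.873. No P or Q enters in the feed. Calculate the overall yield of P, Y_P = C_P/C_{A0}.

0.0362

Exit C_A = C_{A0}(1−X) = 2.56×0.127 = 0.3251 kmol/m³.
A CSTR operates uniformly at the exit composition, giving r_P = 0.07185 and r_Q = 1.659 (each k·C_A^n at C_A = 0.3251).
Fraction of consumed A going to P: r_P/(r_P+r_Q) = 0.04151.
C_P = 0.04151·C_{A0}·X = 0.04151×2.56×0.873 = 0.0928 kmol/m³; Y_P = C_P/C_{A0} = 0.0362.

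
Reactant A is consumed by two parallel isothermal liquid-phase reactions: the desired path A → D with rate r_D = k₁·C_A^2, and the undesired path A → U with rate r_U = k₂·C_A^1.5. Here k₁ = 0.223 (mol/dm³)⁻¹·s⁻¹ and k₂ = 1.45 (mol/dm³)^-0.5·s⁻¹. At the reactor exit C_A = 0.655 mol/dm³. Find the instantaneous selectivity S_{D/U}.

S_{D/U} = r_D/r_U = (k₁·C_A^2)/(k₂·C_A^1.5) = (k₁/k₂)·C_A^0.5.
= (0.223×0.6550^2) / (1.45×0.6550^1.5) = 0.09567/0.7687 = 0.124.
Since the desired path is higher order in A, keeping C_A high (PFR or concentrated feed) favours D.

0.124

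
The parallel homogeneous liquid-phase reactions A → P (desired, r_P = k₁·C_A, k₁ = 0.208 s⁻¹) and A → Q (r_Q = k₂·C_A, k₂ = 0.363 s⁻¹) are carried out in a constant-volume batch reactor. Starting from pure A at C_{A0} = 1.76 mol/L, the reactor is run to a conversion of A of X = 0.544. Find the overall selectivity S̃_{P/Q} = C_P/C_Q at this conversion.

0.573

C_A = C_{A0}(1−X) = 0.8026 mol/L.
Both paths are first order in A, so the instantaneous fraction to P is constant: dC_P/d(−C_A) = k₁/(k₁+k₂) = 0.3643.
C_P = 0.3643·(C_{A0}−C_A) = 0.3643×0.9574 = 0.349 mol/L.
C_Q = (C_{A0}−C_A)−C_P = 0.6087 mol/L; S̃_{P/Q} = 0.3488/0.6087 = 0.573.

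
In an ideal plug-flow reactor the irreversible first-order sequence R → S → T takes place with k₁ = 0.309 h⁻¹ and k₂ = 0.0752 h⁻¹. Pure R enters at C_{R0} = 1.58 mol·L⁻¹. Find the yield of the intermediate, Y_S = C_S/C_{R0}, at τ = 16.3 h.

Solving the coupled first-order balances gives C_S(τ) = [k₁/(k₂−k₁)]·C_{R0}·(e^(−k₁τ) − e^(−k₂τ)).
e^(−k₁τ) = e^(−0.309×16.3) = e^(−5.037) = 0.006495; e^(−k₂τ) = e^(−1.226) = 0.2935.
C_S = 0.309×1.58/(0.0752−0.309) × (0.006495−0.2935) = (-2.088)×(-0.2870) = 0.5994 mol·L⁻¹.
Y_S = C_S/C_{R0} = 0.5994/1.58 = 0.379.

0.379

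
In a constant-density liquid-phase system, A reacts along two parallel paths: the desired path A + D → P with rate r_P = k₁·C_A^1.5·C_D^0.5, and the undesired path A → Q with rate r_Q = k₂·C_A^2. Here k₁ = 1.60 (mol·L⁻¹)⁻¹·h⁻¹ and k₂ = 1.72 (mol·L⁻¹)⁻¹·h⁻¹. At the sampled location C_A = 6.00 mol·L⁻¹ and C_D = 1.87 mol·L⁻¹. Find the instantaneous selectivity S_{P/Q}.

S_{P/Q} = r_P/r_Q = (k₁·C_A^1.5·C_D^0.5)/(k₂·C_A^2) = (k₁/k₂)·C_A^-0.5·C_D^0.5.
= (1.60×6.000^1.5×1.870^0.5) / (1.72×6.000^2) = 32.16/61.92 = 0.519.

0.519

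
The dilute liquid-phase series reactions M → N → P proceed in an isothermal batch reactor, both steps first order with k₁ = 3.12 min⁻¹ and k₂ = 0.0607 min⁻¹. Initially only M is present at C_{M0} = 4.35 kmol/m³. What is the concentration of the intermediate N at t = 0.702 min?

3.75 kmol/m³

For first-order series with pure M initially, C_N(t) = k₁C_{M0}/(k₂−k₁)·(e^(−k₁t) − e^(−k₂t)).
e^(−k₁t) = e^(−3.12×0.702) = e^(−2.190) = 0.1119; e^(−k₂t) = e^(−0.04261) = 0.9583.
C_N = 3.12×4.35/(0.0607−3.12) × (0.1119−0.9583) = (-4.436)×(-0.8464) = 3.755 kmol/m³.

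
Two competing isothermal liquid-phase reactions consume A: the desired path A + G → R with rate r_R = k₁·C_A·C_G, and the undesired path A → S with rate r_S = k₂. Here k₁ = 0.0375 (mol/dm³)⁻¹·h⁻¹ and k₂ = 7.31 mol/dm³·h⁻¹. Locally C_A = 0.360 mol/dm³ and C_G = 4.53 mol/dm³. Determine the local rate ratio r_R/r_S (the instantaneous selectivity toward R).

0.00837

S_{R/S} = r_R/r_S = (k₁·C_A·C_G)/(k₂) = (k₁/k₂)·C_A·C_G.
= (0.0375×0.3600×4.530) / (7.31) = 0.06116/7.310 = 0.00837.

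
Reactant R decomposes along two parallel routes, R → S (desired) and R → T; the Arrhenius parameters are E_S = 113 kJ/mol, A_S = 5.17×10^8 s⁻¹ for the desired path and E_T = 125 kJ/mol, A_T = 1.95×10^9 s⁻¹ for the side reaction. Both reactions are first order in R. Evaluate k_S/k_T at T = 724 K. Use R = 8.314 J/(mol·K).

1.95

Since both paths have the same order in R, the concentration cancels and S_{S/T} = k_S/k_T = (A_S/A_T)·exp[(E_T−E_S)/(RT)].
(E_T−E_S)/(RT) = (125−113)×10³/(8.314×724) = 12000/6019 = 1.994.
k_S/k_T = (5.17×10^8/1.95×10^9)·exp(1.994) = 0.2651 × 7.342 = 1.95.
Since E_S < E_T, lowering the temperature improves selectivity toward S.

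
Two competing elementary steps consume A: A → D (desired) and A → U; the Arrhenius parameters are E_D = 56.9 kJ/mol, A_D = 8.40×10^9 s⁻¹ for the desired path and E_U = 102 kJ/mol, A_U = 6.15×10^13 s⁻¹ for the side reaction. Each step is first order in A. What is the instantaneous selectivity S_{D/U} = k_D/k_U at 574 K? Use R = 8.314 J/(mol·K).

With equal orders, S_{D/U} = k_D/k_U = (A_D/A_U)·exp[(E_U−E_D)/(RT)].
(E_U−E_D)/(RT) = (102−56.9)×10³/(8.314×574) = 45100/4772 = 9.450.
k_D/k_U = (8.40×10^9/6.15×10^13)·exp(9.450) = 1.366×10^-4 × 12714 = 1.74.
Since E_D < E_U, lowering the temperature improves selectivity toward D.

1.74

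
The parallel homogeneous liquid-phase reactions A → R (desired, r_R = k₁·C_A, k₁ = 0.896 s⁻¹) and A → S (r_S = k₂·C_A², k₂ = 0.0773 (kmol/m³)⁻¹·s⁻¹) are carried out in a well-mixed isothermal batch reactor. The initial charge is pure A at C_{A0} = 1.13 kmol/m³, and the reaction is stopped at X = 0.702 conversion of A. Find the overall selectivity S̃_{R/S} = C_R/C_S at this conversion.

15.9

C_A = C_{A0}(1−X) = 0.3367 kmol/m³.
Along a PFR/batch, dC_R/dC_A = −r_R/(r_R+r_S) = −k₁/(k₁+k₂·C_A).
Integrating from C_{A0} to C_A: C_R = (0.896/0.0773)·ln[(0.896+0.0773·1.13)/(0.896+0.0773·0.337)] = 11.59·ln(0.9833/0.9220) = 0.7463 kmol/m³.
C_S = (C_{A0}−C_A)−C_R = 0.04694 kmol/m³; S̃_{R/S} = 0.7463/0.04694 = 15.9.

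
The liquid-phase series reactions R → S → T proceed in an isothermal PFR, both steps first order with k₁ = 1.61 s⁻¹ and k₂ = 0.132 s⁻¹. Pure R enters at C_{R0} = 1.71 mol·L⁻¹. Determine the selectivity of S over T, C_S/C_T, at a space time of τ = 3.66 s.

The intermediate concentration in a first-order A→B→C sequence is C_S = k₁C_{R0}(e^(−k₁τ) − e^(−k₂τ))/(k₂−k₁).
e^(−k₁τ) = e^(−1.61×3.66) = e^(−5.893) = 0.002760; e^(−k₂τ) = e^(−0.4831) = 0.6169.
C_S = 1.61×1.71/(0.132−1.61) × (0.002760−0.6169) = (-1.863)×(-0.6141) = 1.144 mol·L⁻¹.
C_R = C_{R0}e^(−k₁τ) = 0.004719 mol·L⁻¹, so C_T = C_{R0}−C_R−C_S = 0.5614 mol·L⁻¹; C_S/C_T = 2.04.

2.04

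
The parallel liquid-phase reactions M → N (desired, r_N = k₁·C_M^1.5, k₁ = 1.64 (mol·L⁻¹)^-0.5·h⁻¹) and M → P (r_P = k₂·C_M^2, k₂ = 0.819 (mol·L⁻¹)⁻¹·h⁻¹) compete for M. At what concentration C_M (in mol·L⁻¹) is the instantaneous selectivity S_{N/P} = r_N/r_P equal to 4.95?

0.164 mol·L⁻¹

S_{N/P} = (k₁/k₂)·C_M^-0.5 ⇒ C_M = (S·k₂/k₁)^(-2).
= (4.95×0.819/1.64)^(-2) = (2.472)^(-2) = 0.164 mol·L⁻¹.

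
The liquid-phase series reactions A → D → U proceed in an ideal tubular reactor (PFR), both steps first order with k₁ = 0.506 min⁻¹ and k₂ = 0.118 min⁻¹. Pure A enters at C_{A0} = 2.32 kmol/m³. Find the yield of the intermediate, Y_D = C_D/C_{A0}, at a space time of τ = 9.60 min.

The intermediate concentration in a first-order A→B→C sequence is C_D = k₁C_{A0}(e^(−k₁τ) − e^(−k₂τ))/(k₂−k₁).
e^(−k₁τ) = e^(−0.506×9.60) = e^(−4.858) = 0.007769; e^(−k₂τ) = e^(−1.133) = 0.3221.
C_D = 0.506×2.32/(0.118−0.506) × (0.007769−0.3221) = (-3.026)×(-0.3144) = 0.9511 kmol/m³.
Y_D = C_D/C_{A0} = 0.9511/2.32 = 0.410.

0.410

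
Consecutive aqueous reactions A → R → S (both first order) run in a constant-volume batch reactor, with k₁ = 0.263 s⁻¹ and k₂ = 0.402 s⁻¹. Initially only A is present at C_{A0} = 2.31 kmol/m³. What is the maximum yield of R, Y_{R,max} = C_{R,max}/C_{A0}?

For a first-order series the maximum intermediate yield is C_{R,max}/C_{A0} = (k₁/k₂)^[k₂/(k₂−k₁)].
= (0.263/0.402)^(0.402/(0.402−0.263)) = (0.6542)^(2.892) = 0.2931.

0.293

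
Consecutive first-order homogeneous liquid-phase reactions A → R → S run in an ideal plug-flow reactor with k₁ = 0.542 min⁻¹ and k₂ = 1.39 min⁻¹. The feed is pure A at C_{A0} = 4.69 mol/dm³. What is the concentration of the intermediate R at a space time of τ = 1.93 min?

For first-order series with pure A initially, C_R(τ) = k₁C_{A0}/(k₂−k₁)·(e^(−k₁τ) − e^(−k₂τ)).
e^(−k₁τ) = e^(−0.542×1.93) = e^(−1.046) = 0.3513; e^(−k₂τ) = e^(−2.683) = 0.06838.
C_R = 0.542×4.69/(1.39−0.542) × (0.3513−0.06838) = 2.998×0.2829 = 0.8481 mol/dm³.

0.848 mol/dm³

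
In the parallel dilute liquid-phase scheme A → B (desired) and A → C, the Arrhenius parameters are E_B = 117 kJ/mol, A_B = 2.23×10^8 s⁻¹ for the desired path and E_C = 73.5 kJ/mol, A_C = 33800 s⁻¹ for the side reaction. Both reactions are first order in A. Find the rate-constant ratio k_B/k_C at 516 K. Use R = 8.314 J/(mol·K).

0.260

Since both paths have the same order in A, the concentration cancels and S_{B/C} = k_B/k_C = (A_B/A_C)·exp[(E_C−E_B)/(RT)].
(E_C−E_B)/(RT) = (73.5−117)×10³/(8.314×516) = -43500/4290 = -10.14.
k_B/k_C = (2.23×10^8/33800)·exp(-10.14) = 6598 × 3.948×10^-5 = 0.260.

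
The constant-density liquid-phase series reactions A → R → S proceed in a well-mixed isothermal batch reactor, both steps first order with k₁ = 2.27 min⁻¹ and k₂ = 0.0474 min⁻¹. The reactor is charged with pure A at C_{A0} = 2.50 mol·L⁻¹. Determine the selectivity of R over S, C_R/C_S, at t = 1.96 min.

The intermediate concentration in a first-order A→B→C sequence is C_R = k₁C_{A0}(e^(−k₁t) − e^(−k₂t))/(k₂−k₁).
e^(−k₁t) = e^(−2.27×1.96) = e^(−4.449) = 0.01169; e^(−k₂t) = e^(−0.09290) = 0.9113.
C_R = 2.27×2.50/(0.0474−2.27) × (0.01169−0.9113) = (-2.553)×(-0.8996) = 2.297 mol·L⁻¹.
C_A = C_{A0}e^(−k₁t) = 0.02922 mol·L⁻¹, so C_S = C_{A0}−C_A−C_R = 0.1738 mol·L⁻¹; C_R/C_S = 13.2.

13.2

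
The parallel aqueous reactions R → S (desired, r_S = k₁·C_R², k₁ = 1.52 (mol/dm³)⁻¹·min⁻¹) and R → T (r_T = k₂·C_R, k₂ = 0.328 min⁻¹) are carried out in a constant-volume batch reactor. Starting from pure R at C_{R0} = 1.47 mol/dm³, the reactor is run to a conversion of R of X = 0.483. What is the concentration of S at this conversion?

C_R = C_{R0}(1−X) = 0.7600 mol/dm³.
Along a PFR/batch, dC_T/dC_R = −r_T/(r_S+r_T) = −k₂/(k₂+k₁·C_R).
Integrating from C_{R0} to C_R: C_T = (0.328/1.52)·ln[(0.328+1.52·1.47)/(0.328+1.52·0.760)] = 0.2158·ln(2.562/1.483) = 0.1180 mol/dm³.
Then C_S = (C_{R0}−C_R) − C_T = 0.7100 − 0.1180 = 0.5920 mol/dm³.

0.592 mol/dm³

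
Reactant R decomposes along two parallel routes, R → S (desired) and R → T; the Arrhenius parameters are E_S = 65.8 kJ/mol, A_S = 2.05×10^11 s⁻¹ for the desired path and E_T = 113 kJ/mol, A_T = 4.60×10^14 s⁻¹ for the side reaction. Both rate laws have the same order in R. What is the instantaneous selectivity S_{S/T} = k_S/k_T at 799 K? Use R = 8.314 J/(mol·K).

With equal orders, S_{S/T} = k_S/k_T = (A_S/A_T)·exp[(E_T−E_S)/(RT)].
(E_T−E_S)/(RT) = (113−65.8)×10³/(8.314×799) = 47200/6643 = 7.105.
k_S/k_T = (2.05×10^11/4.60×10^14)·exp(7.105) = 4.457×10^-4 × 1218 = 0.543.

0.543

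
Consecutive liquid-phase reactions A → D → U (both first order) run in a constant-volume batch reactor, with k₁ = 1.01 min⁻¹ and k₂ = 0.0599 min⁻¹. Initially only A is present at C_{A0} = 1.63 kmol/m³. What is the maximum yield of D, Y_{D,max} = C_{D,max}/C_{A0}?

For a first-order series the maximum intermediate yield is C_{D,max}/C_{A0} = (k₁/k₂)^[k₂/(k₂−k₁)].
= (1.01/0.0599)^(0.0599/(0.0599−1.01)) = (16.86)^(-0.06305) = 0.8369.

0.837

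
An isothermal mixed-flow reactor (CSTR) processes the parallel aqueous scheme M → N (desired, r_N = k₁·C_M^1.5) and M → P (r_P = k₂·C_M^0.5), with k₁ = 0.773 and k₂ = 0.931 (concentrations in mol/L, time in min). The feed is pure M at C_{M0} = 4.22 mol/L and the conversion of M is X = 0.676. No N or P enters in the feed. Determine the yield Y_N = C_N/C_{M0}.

0.359

Exit C_M = C_{M0}(1−X) = 4.22×0.324 = 1.367 mol/L.
In a CSTR the entire volume is at exit conditions, so r_N = 0.773×1.367^1.5 = 1.236 and r_P = 0.931×1.367^0.5 = 1.089.
Fraction of consumed M going to N: r_N/(r_N+r_P) = 0.5317.
C_N = 0.5317·C_{M0}·X = 0.5317×4.22×0.676 = 1.52 mol/L; Y_N = C_N/C_{M0} = 0.359.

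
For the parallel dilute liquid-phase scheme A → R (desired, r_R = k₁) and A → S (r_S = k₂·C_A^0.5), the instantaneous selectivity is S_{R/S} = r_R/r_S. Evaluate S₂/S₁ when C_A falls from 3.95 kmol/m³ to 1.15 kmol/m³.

1.85

S_{R/S} = (k₁/k₂)·C_A^-0.5, so S₂/S₁ = (C_{A,2}/C_{A,1})^-0.5.
= (1.15/3.95)^(-0.5) = (0.2911)^(-0.5) = 1.85.
Selectivity toward R rises as C_A falls — low-concentration operation is favoured.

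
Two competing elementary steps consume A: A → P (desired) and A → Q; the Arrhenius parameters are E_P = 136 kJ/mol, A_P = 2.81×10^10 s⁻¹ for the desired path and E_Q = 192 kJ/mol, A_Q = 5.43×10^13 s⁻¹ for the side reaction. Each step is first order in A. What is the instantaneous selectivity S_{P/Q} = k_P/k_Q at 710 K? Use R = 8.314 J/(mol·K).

Since both paths have the same order in A, the concentration cancels and S_{P/Q} = k_P/k_Q = (A_P/A_Q)·exp[(E_Q−E_P)/(RT)].
(E_Q−E_P)/(RT) = (192−136)×10³/(8.314×710) = 56000/5903 = 9.487.
k_P/k_Q = (2.81×10^10/5.43×10^13)·exp(9.487) = 5.175×10^-4 × 13185 = 6.82.

6.82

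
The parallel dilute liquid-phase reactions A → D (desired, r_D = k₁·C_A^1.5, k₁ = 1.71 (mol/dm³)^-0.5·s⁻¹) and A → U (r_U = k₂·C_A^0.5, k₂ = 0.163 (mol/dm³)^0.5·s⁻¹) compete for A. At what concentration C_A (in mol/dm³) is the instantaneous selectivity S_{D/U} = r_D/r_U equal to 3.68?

S_{D/U} = (k₁/k₂)·C_A ⇒ C_A = S·k₂/k₁.
= 3.68×0.163/1.71 = 0.351 mol/dm³.

0.351 mol/dm³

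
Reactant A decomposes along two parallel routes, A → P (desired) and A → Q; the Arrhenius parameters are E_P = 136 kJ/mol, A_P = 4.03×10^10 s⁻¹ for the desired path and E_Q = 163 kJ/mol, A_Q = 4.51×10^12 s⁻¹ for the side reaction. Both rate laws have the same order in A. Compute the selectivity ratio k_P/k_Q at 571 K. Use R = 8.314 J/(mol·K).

Since both paths have the same order in A, the concentration cancels and S_{P/Q} = k_P/k_Q = (A_P/A_Q)·exp[(E_Q−E_P)/(RT)].
(E_Q−E_P)/(RT) = (163−136)×10³/(8.314×571) = 27000/4747 = 5.687.
k_P/k_Q = (4.03×10^10/4.51×10^12)·exp(5.687) = 0.008936 × 295.1 = 2.64.

2.64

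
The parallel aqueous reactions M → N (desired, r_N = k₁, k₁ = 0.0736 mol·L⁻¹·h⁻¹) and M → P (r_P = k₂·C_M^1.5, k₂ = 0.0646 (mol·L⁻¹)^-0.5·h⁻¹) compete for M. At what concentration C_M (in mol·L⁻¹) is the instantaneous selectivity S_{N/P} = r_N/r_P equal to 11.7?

0.212 mol·L⁻¹

S_{N/P} = (k₁/k₂)·C_M^-1.5 ⇒ C_M = (S·k₂/k₁)^(1/(-1.5)).
= (11.7×0.0646/0.0736)^(-0.6667) = (10.27)^(-0.6667) = 0.212 mol·L⁻¹.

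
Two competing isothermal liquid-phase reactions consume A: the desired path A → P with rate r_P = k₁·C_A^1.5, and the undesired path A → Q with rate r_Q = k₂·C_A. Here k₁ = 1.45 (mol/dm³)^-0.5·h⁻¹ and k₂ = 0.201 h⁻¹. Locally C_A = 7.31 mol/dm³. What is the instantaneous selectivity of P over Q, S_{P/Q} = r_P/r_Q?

S_{P/Q} = r_P/r_Q = (k₁·C_A^1.5)/(k₂·C_A) = (k₁/k₂)·C_A^0.5.
= (1.45×7.310^1.5) / (0.201×7.310) = 28.66/1.469 = 19.5.

19.5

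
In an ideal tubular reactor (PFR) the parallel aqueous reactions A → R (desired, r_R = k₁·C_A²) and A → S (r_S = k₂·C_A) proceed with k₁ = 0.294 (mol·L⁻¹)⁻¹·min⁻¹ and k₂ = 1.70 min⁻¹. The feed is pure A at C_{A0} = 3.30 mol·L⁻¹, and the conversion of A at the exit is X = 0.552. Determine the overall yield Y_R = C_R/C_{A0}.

0.160

C_A = C_{A0}(1−X) = 1.478 mol·L⁻¹.
Along a PFR/batch, dC_S/dC_A = −r_S/(r_R+r_S) = −k₂/(k₂+k₁·C_A).
Integrating from C_{A0} to C_A: C_S = (1.70/0.294)·ln[(1.70+0.294·3.30)/(1.70+0.294·1.48)] = 5.782·ln(2.670/2.135) = 1.294 mol·L⁻¹.
Then C_R = (C_{A0}−C_A) − C_S = 1.822 − 1.294 = 0.5272 mol·L⁻¹.
Y_R = C_R/C_{A0} = 0.5272/3.30 = 0.160.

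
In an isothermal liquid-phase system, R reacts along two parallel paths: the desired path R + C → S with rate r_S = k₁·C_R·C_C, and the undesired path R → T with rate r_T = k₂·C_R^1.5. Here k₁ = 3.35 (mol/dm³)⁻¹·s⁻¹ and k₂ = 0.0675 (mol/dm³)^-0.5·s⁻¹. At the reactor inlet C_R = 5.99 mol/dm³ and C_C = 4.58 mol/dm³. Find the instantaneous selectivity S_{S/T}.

S_{S/T} = r_S/r_T = (k₁·C_R·C_C)/(k₂·C_R^1.5) = (k₁/k₂)·C_R^-0.5·C_C.
= (3.35×5.990×4.580) / (0.0675×5.990^1.5) = 91.90/0.9896 = 92.9.
The undesired path is higher order in R, so low C_R (CSTR or dilute feed) favours S.

92.9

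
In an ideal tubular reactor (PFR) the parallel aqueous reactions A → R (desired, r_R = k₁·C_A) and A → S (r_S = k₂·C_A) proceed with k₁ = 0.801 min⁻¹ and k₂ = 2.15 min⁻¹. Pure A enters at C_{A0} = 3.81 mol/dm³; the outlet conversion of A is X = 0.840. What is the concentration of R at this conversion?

C_A = C_{A0}(1−X) = 0.6096 mol/dm³.
Both paths are first order in A, so the instantaneous fraction to R is constant: dC_R/d(−C_A) = k₁/(k₁+k₂) = 0.2714.
C_R = 0.2714·(C_{A0}−C_A) = 0.2714×3.200 = 0.869 mol/dm³.

0.869 mol/dm³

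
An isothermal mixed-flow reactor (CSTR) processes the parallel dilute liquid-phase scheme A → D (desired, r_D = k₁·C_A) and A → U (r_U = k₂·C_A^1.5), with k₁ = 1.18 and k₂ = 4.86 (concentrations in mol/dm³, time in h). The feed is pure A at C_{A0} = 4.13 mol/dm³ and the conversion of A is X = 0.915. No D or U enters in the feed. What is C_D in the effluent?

1.10 mol/dm³

Exit C_A = C_{A0}(1−X) = 4.13×0.0850 = 0.3510 mol/dm³.
A CSTR operates uniformly at the exit composition, giving r_D = 0.4142 and r_U = 1.011 (each k·C_A^n at C_A = 0.3510).
Fraction of consumed A going to D: r_D/(r_D+r_U) = 0.2907.
C_D = 0.2907·C_{A0}·X = 0.2907×4.13×0.915 = 1.10 mol/dm³.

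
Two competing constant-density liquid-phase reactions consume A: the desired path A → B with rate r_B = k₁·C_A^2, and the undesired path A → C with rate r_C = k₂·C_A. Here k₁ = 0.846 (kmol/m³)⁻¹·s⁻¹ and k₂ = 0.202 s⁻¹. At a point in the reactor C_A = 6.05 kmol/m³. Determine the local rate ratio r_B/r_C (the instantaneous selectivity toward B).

25.3

S_{B/C} = r_B/r_C = (k₁·C_A^2)/(k₂·C_A) = (k₁/k₂)·C_A.
= (0.846×6.050^2) / (0.202×6.050) = 30.97/1.222 = 25.3.
Since the desired path is higher order in A, keeping C_A high (PFR or concentrated feed) favours B.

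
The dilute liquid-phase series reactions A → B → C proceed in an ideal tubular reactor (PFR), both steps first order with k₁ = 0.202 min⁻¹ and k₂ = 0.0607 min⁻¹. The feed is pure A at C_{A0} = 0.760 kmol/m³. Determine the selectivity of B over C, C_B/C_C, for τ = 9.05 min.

2.44

Solving the coupled first-order balances gives C_B(τ) = [k₁/(k₂−k₁)]·C_{A0}·(e^(−k₁τ) − e^(−k₂τ)).
e^(−k₁τ) = e^(−0.202×9.05) = e^(−1.828) = 0.1607; e^(−k₂τ) = e^(−0.5493) = 0.5773.
C_B = 0.202×0.760/(0.0607−0.202) × (0.1607−0.5773) = (-1.086)×(-0.4166) = 0.4526 kmol/m³.
C_A = C_{A0}e^(−k₁τ) = 0.1221 kmol/m³, so C_C = C_{A0}−C_A−C_B = 0.1852 kmol/m³; C_B/C_C = 2.44.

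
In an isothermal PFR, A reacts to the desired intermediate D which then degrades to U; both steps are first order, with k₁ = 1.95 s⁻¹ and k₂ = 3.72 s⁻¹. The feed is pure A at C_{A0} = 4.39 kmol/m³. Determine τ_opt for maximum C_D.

For first-order series the maximum of C_D occurs at τ_opt = ln(k₂/k₁)/(k₂−k₁).
= ln(3.72/1.95)/(3.72−1.95) = ln(1.908)/1.770 = 0.6459/1.770 = 0.365 s.

0.365 s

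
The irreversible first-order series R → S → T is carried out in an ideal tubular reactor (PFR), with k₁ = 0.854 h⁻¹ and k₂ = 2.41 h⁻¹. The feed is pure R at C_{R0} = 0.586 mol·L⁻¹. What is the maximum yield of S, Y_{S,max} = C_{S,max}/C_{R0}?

For a first-order series the maximum intermediate yield is C_{S,max}/C_{R0} = (k₁/k₂)^[k₂/(k₂−k₁)].
= (0.854/2.41)^(2.41/(2.41−0.854)) = (0.3544)^(1.549) = 0.2005.

0.201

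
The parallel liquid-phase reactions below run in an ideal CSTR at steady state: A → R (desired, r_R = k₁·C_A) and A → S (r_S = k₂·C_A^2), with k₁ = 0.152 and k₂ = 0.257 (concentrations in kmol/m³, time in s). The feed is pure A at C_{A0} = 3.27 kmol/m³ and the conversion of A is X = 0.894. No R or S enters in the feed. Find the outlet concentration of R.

Exit C_A = C_{A0}(1−X) = 3.27×0.106 = 0.3466 kmol/m³.
In a CSTR the entire volume is at exit conditions, so r_R = 0.152×0.3466 = 0.05269 and r_S = 0.257×0.3466^2 = 0.03088.
Fraction of consumed A going to R: r_R/(r_R+r_S) = 0.6305.
C_R = 0.6305·C_{A0}·X = 0.6305×3.27×0.894 = 1.84 kmol/m³.

1.84 kmol/m³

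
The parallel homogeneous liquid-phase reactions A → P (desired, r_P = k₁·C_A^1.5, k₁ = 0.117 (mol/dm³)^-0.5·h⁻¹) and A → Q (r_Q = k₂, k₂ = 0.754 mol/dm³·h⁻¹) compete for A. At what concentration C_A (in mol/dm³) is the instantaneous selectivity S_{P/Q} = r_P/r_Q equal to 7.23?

12.9 mol/dm³

S_{P/Q} = (k₁/k₂)·C_A^1.5 ⇒ C_A = (S·k₂/k₁)^(1/1.5).
= (7.23×0.754/0.117)^(0.6667) = (46.59)^(0.6667) = 12.9 mol/dm³.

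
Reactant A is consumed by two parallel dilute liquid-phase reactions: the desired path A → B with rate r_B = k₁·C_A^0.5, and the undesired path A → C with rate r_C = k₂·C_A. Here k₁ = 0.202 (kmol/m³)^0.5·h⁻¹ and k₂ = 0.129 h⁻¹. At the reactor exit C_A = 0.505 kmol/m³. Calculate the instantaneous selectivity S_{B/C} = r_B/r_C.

2.20

S_{B/C} = r_B/r_C = (k₁·C_A^0.5)/(k₂·C_A) = (k₁/k₂)·C_A^-0.5.
= (0.202×0.5050^0.5) / (0.129×0.5050) = 0.1435/0.06515 = 2.20.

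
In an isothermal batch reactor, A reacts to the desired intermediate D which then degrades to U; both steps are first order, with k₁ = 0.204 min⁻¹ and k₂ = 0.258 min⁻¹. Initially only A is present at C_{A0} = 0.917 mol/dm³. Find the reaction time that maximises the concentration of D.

For first-order series the maximum of C_D occurs at t_opt = ln(k₂/k₁)/(k₂−k₁).
= ln(0.258/0.204)/(0.258−0.204) = ln(1.265)/0.05400 = 0.2348/0.05400 = 4.35 min.

4.35 min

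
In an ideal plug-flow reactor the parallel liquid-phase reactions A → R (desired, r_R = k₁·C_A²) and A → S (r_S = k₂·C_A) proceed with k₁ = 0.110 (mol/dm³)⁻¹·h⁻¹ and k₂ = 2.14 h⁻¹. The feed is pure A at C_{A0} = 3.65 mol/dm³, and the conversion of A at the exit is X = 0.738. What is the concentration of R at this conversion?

C_A = C_{A0}(1−X) = 0.9563 mol/dm³.
Along a PFR/batch, dC_S/dC_A = −r_S/(r_R+r_S) = −k₂/(k₂+k₁·C_A).
Integrating from C_{A0} to C_A: C_S = (2.14/0.110)·ln[(2.14+0.110·3.65)/(2.14+0.110·0.956)] = 19.45·ln(2.542/2.245) = 2.412 mol/dm³.
Then C_R = (C_{A0}−C_A) − C_S = 2.694 − 2.412 = 0.2821 mol/dm³.

0.282 mol/dm³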